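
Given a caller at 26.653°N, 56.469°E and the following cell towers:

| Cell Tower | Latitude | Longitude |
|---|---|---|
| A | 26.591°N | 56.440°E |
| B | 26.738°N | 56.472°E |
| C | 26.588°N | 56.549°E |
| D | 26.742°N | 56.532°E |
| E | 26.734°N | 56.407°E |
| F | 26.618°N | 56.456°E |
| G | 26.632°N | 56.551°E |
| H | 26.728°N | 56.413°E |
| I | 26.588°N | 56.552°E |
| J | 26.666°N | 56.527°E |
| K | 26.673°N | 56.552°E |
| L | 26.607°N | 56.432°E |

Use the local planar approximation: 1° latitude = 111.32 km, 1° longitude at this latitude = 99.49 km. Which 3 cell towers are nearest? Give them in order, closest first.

F, J, L

Distances from 26.653°N, 56.469°E:
A: 7.481 km
B: 9.467 km
C: 10.757 km
D: 11.724 km
E: 10.925 km
F: 4.105 km
G: 8.487 km
H: 10.037 km
I: 10.979 km
J: 5.949 km
K: 8.553 km
L: 6.307 km
Sorted: F (4.105 km) < J (5.949 km) < L (6.307 km) < A (7.481 km) < G (8.487 km) < …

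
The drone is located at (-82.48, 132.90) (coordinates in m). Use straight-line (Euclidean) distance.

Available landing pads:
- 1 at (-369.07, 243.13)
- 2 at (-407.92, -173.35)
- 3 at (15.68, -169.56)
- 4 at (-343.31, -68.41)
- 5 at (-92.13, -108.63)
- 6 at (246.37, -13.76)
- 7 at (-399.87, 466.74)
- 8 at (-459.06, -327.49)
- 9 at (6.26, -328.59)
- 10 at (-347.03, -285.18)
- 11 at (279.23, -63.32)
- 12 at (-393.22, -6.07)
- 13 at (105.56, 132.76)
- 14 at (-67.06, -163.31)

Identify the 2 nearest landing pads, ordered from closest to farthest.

13, 5

Distances from (-82.48, 132.90):
1: √((-286.59)² + (110.23)²) = √(82133.8281 + 12150.6529) = 307.06 m
2: √((-325.44)² + (-306.25)²) = √(105911.1936 + 93789.0625) = 446.88 m
3: √((98.16)² + (-302.46)²) = √(9635.3856 + 91482.0516) = 317.99 m
4: √((-260.83)² + (-201.31)²) = √(68032.2889 + 40525.7161) = 329.48 m
5: √((-9.65)² + (-241.53)²) = √(93.1225 + 58336.7409) = 241.72 m
6: √((328.85)² + (-146.66)²) = √(108142.3225 + 21509.1556) = 360.07 m
7: √((-317.39)² + (333.84)²) = √(100736.4121 + 111449.1456) = 460.64 m
8: √((-376.58)² + (-460.39)²) = √(141812.4964 + 211958.9521) = 594.79 m
9: √((88.74)² + (-461.49)²) = √(7874.7876 + 212973.0201) = 469.94 m
10: √((-264.55)² + (-418.08)²) = √(69986.7025 + 174790.8864) = 494.75 m
11: √((361.71)² + (-196.22)²) = √(130834.1241 + 38502.2884) = 411.51 m
12: √((-310.74)² + (-138.97)²) = √(96559.3476 + 19312.6609) = 340.40 m
13: √((188.04)² + (-0.14)²) = √(35359.0416 + 0.0196) = 188.04 m
14: √((15.42)² + (-296.21)²) = √(237.7764 + 87740.3641) = 296.61 m
Sorted: 13 (188.04 m) < 5 (241.72 m) < 14 (296.61 m) < 1 (307.06 m) < …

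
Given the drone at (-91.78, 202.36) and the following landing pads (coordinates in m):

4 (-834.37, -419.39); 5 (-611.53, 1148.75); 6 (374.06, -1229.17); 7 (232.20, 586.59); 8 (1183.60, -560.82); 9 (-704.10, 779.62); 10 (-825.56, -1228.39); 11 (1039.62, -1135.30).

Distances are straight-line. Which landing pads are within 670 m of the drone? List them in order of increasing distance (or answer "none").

Distances from (-91.78, 202.36):
4: √((-742.59)² + (-621.75)²) = √(551439.9081 + 386573.0625) = 968.51 m
5: √((-519.75)² + (946.39)²) = √(270140.0625 + 895654.0321) = 1079.72 m
6: √((465.84)² + (-1431.53)²) = √(217006.9056 + 2049278.1409) = 1505.42 m
7: √((323.98)² + (384.23)²) = √(104963.0404 + 147632.6929) = 502.59 m
8: √((1275.38)² + (-763.18)²) = √(1626594.1444 + 582443.7124) = 1486.28 m
9: √((-612.32)² + (577.26)²) = √(374935.7824 + 333229.1076) = 841.53 m
10: √((-733.78)² + (-1430.75)²) = √(538433.0884 + 2047045.5625) = 1607.94 m
11: √((1131.40)² + (-1337.66)²) = √(1280065.9600 + 1789334.2756) = 1751.97 m
Threshold 670 m: 7 (502.59 m) is within range.

7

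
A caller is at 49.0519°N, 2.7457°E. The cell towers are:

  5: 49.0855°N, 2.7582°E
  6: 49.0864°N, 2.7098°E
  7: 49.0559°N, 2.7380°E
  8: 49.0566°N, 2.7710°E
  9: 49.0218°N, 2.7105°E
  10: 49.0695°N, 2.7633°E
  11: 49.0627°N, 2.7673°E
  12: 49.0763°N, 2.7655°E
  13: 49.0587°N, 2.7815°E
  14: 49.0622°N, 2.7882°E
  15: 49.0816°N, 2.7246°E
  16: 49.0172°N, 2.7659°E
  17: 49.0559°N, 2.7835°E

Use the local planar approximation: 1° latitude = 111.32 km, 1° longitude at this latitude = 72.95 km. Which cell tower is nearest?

7

Distances from 49.0519°N, 2.7457°E:
5: √((0.0336·111.32)² + (0.0125·72.95)²) = √(13.990233 + 0.831516) = 3.8499 km
6: √((0.0345·111.32)² + (-0.0359·72.95)²) = √(14.749747 + 6.858663) = 4.6485 km
7: √((0.0040·111.32)² + (-0.0077·72.95)²) = √(0.198274 + 0.315524) = 0.7168 km
8: √((0.0047·111.32)² + (0.0253·72.95)²) = √(0.273742 + 3.406369) = 1.9184 km
9: √((-0.0301·111.32)² + (-0.0352·72.95)²) = √(11.227405 + 6.593802) = 4.2215 km
10: √((0.0176·111.32)² + (0.0176·72.95)²) = √(3.838590 + 1.648451) = 2.3424 km
11: √((0.0108·111.32)² + (0.0216·72.95)²) = √(1.445419 + 2.482894) = 1.9820 km
12: √((0.0244·111.32)² + (0.0198·72.95)²) = √(7.377786 + 2.086320) = 3.0764 km
13: √((0.0068·111.32)² + (0.0358·72.95)²) = √(0.573013 + 6.820507) = 2.7191 km
14: √((0.0103·111.32)² + (0.0425·72.95)²) = √(1.314682 + 9.612325) = 3.3056 km
15: √((0.0297·111.32)² + (-0.0211·72.95)²) = √(10.930985 + 2.369275) = 3.6470 km
16: √((-0.0347·111.32)² + (0.0202·72.95)²) = √(14.921255 + 2.171467) = 4.1343 km
17: √((0.0040·111.32)² + (0.0378·72.95)²) = √(0.198274 + 7.603861) = 2.7932 km
Minimum: 7 at 0.7168 km.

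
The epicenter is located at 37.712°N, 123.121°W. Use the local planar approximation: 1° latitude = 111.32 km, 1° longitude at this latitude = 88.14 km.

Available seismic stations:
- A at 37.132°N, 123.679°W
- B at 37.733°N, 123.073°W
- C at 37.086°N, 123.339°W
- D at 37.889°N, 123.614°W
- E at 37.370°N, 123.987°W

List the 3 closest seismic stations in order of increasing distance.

Distances from 37.712°N, 123.121°W:
A: 81.164 km
B: 4.834 km
C: 72.287 km
D: 47.712 km
E: 85.297 km
Sorted: B (4.834 km) < D (47.712 km) < C (72.287 km) < A (81.164 km) < E (85.297 km)

B, D, C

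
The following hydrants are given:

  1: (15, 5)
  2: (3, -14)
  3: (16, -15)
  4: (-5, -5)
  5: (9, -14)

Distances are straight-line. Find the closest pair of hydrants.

Pairwise distances:
1–2: √((-12)² + (-19)²) = √(144.000 + 361.000) = 22.5
1–3: √((1)² + (-20)²) = √(1.000 + 400.000) = 20.0
1–4: √((-20)² + (-10)²) = √(400.000 + 100.000) = 22.4
1–5: √((-6)² + (-19)²) = √(36.000 + 361.000) = 19.9
2–3: √((13)² + (-1)²) = √(169.000 + 1.000) = 13.0
2–4: √((-8)² + (9)²) = √(64.000 + 81.000) = 12.0
2–5: √((6)² + (0)²) = √(36.000 + 0.000) = 6.0
3–4: √((-21)² + (10)²) = √(441.000 + 100.000) = 23.3
3–5: √((-7)² + (1)²) = √(49.000 + 1.000) = 7.1
4–5: √((14)² + (-9)²) = √(196.000 + 81.000) = 16.6
Closest pair: 2–5 at 6.0.

2 and 5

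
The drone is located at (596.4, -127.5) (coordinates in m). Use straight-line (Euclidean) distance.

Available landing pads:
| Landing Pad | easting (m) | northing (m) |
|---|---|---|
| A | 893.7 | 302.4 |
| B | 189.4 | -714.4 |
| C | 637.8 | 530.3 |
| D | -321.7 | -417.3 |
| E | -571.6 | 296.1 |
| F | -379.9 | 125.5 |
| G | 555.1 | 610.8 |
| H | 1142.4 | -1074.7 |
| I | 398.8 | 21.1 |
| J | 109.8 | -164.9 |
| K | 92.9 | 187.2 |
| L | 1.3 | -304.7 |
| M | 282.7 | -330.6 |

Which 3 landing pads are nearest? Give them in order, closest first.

I, M, J

Distances from (596.4, -127.5):
A: √((297.3)² + (429.9)²) = √(88387.290 + 184814.010) = 522.7 m
B: √((-407.0)² + (-586.9)²) = √(165649.000 + 344451.610) = 714.2 m
C: √((41.4)² + (657.8)²) = √(1713.960 + 432700.840) = 659.1 m
D: √((-918.1)² + (-289.8)²) = √(842907.610 + 83984.040) = 962.8 m
E: √((-1168.0)² + (423.6)²) = √(1364224.000 + 179436.960) = 1242.4 m
F: √((-976.3)² + (253.0)²) = √(953161.690 + 64009.000) = 1008.5 m
G: √((-41.3)² + (738.3)²) = √(1705.690 + 545086.890) = 739.5 m
H: √((546.0)² + (-947.2)²) = √(298116.000 + 897187.840) = 1093.3 m
I: √((-197.6)² + (148.6)²) = √(39045.760 + 22081.960) = 247.2 m
J: √((-486.6)² + (-37.4)²) = √(236779.560 + 1398.760) = 488.0 m
K: √((-503.5)² + (314.7)²) = √(253512.250 + 99036.090) = 593.8 m
L: √((-595.1)² + (-177.2)²) = √(354144.010 + 31399.840) = 620.9 m
M: √((-313.7)² + (-203.1)²) = √(98407.690 + 41249.610) = 373.7 m
Sorted: I (247.2 m) < M (373.7 m) < J (488.0 m) < A (522.7 m) < K (593.8 m) < …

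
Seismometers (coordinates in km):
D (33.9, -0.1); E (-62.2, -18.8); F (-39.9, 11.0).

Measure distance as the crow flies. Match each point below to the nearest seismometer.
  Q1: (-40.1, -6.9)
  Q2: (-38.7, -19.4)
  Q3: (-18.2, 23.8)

Q1 at (-40.1, -6.9):
  D: 74.3 km
  E: 25.1 km
  F: 17.9 km
  → nearest: F (17.9 km)
Q2 at (-38.7, -19.4):
  D: 75.1 km
  E: 23.5 km
  F: 30.4 km
  → nearest: E (23.5 km)
Q3 at (-18.2, 23.8):
  D: 57.3 km
  E: 61.2 km
  F: 25.2 km
  → nearest: F (25.2 km)

Q1→F; Q2→E; Q3→F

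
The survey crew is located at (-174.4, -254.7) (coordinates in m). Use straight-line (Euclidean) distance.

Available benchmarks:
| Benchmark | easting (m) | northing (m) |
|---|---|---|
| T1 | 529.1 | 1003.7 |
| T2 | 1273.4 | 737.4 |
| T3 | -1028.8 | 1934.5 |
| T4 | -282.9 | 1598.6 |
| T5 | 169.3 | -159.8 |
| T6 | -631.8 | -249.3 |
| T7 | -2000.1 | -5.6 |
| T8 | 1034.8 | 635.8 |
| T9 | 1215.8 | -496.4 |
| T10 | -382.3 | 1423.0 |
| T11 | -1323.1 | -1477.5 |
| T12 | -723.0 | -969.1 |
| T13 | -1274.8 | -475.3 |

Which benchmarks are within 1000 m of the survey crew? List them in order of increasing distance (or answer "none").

T5, T6, T12

Distances from (-174.4, -254.7):
T1: √((703.5)² + (1258.4)²) = √(494912.250 + 1583570.560) = 1441.7 m
T2: √((1447.8)² + (992.1)²) = √(2096124.840 + 984262.410) = 1755.1 m
T3: √((-854.4)² + (2189.2)²) = √(729999.360 + 4792596.640) = 2350.0 m
T4: √((-108.5)² + (1853.3)²) = √(11772.250 + 3434720.890) = 1856.5 m
T5: √((343.7)² + (94.9)²) = √(118129.690 + 9006.010) = 356.6 m
T6: √((-457.4)² + (5.4)²) = √(209214.760 + 29.160) = 457.4 m
T7: √((-1825.7)² + (249.1)²) = √(3333180.490 + 62050.810) = 1842.6 m
T8: √((1209.2)² + (890.5)²) = √(1462164.640 + 792990.250) = 1501.7 m
T9: √((1390.2)² + (-241.7)²) = √(1932656.040 + 58418.890) = 1411.1 m
T10: √((-207.9)² + (1677.7)²) = √(43222.410 + 2814677.290) = 1690.5 m
T11: √((-1148.7)² + (-1222.8)²) = √(1319511.690 + 1495239.840) = 1677.7 m
T12: √((-548.6)² + (-714.4)²) = √(300961.960 + 510367.360) = 900.7 m
T13: √((-1100.4)² + (-220.6)²) = √(1210880.160 + 48664.360) = 1122.3 m
Threshold 1000 m: T5 (356.6 m), T6 (457.4 m), T12 (900.7 m) are within range.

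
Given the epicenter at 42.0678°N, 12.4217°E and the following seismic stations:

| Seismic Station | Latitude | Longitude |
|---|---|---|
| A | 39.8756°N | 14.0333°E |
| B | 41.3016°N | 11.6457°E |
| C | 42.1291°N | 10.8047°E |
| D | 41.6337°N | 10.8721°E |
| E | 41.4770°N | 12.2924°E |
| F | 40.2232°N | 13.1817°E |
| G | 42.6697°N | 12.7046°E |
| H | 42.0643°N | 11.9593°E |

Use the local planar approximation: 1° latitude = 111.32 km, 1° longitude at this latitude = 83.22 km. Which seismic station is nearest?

Distances from 42.0678°N, 12.4217°E:
A: √((-2.1922·111.32)² + (1.6116·83.22)²) = √(59553.424827 + 17987.464107) = 278.4616 km
B: √((-0.7662·111.32)² + (-0.7760·83.22)²) = √(7274.961354 + 4170.411077) = 106.9830 km
C: √((0.0613·111.32)² + (-1.6170·83.22)²) = √(46.565830 + 18108.207514) = 134.7397 km
D: √((-0.4341·111.32)² + (-1.5496·83.22)²) = √(2335.210136 + 16630.091484) = 137.7146 km
E: √((-0.5908·111.32)² + (-0.1293·83.22)²) = √(4325.410883 + 115.785046) = 66.6423 km
F: √((-1.8446·111.32)² + (0.7600·83.22)²) = √(42164.873714 + 4000.208308) = 214.8606 km
G: √((0.6019·111.32)² + (0.2829·83.22)²) = √(4489.470084 + 554.269930) = 71.0193 km
H: √((-0.0035·111.32)² + (-0.4624·83.22)²) = √(0.151804 + 1480.781820) = 38.4829 km
Minimum: H at 38.4829 km.

H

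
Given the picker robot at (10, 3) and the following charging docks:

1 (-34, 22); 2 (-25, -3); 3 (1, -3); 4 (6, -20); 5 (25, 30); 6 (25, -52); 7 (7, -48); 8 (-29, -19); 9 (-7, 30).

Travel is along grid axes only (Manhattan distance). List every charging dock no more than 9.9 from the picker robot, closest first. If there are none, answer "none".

none

Distances from (10, 3):
1: 63
2: 41
3: 15
4: 27
5: 42
6: 70
7: 54
8: 61
9: 44
Threshold 9.9: none within range.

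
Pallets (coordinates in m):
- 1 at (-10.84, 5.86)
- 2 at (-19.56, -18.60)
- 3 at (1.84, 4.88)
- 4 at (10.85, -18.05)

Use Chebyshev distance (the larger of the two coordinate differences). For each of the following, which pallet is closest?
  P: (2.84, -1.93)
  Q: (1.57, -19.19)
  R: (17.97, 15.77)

P→3; Q→4; R→3

P at (2.84, -1.93):
  1: max(|-13.68|, |7.79|) = 13.68 m
  2: max(|-22.40|, |-16.67|) = 22.40 m
  3: max(|-1.00|, |6.81|) = 6.81 m
  4: max(|8.01|, |-16.12|) = 16.12 m
  → nearest: 3 (6.81 m)
Q at (1.57, -19.19):
  1: max(|-12.41|, |25.05|) = 25.05 m
  2: max(|-21.13|, |0.59|) = 21.13 m
  3: max(|0.27|, |24.07|) = 24.07 m
  4: max(|9.28|, |1.14|) = 9.28 m
  → nearest: 4 (9.28 m)
R at (17.97, 15.77):
  1: max(|-28.81|, |-9.91|) = 28.81 m
  2: max(|-37.53|, |-34.37|) = 37.53 m
  3: max(|-16.13|, |-10.89|) = 16.13 m
  4: max(|-7.12|, |-33.82|) = 33.82 m
  → nearest: 3 (16.13 m)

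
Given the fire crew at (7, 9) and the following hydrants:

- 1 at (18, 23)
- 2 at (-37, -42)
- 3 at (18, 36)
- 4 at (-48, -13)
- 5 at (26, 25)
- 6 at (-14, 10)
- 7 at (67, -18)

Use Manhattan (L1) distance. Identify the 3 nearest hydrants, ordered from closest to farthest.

6, 1, 5

Distances from (7, 9):
1: 25
2: 95
3: 38
4: 77
5: 35
6: 22
7: 87
Sorted: 6 (22) < 1 (25) < 5 (35) < 3 (38) < 4 (77) < …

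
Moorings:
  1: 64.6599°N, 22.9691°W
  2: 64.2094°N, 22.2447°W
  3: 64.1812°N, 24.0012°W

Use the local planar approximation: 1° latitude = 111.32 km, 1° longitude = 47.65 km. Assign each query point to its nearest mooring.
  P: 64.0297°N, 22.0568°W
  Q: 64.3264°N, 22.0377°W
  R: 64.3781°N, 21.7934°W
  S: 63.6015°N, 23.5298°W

P at 64.0297°N, 22.0568°W:
  1: √((0.6302·111.32)² + (-0.9123·47.65)²) = √(4921.564634 + 1889.736100) = 82.5306 km
  2: √((0.1797·111.32)² + (-0.1879·47.65)²) = √(400.168178 + 80.163998) = 21.9165 km
  3: √((0.1515·111.32)² + (-1.9444·47.65)²) = √(284.427550 + 8584.144798) = 94.1731 km
  → nearest: 2 (21.9165 km)
Q at 64.3264°N, 22.0377°W:
  1: √((0.3335·111.32)² + (-0.9314·47.65)²) = √(1378.281960 + 1969.691801) = 57.8617 km
  2: √((-0.1170·111.32)² + (-0.2070·47.65)²) = √(169.636037 + 97.289619) = 16.3379 km
  3: √((-0.1452·111.32)² + (-1.9635·47.65)²) = √(261.264034 + 8753.618619) = 94.9467 km
  → nearest: 2 (16.3379 km)
R at 64.3781°N, 21.7934°W:
  1: √((0.2818·111.32)² + (-1.1757·47.65)²) = √(984.075394 + 3138.476249) = 64.2071 km
  2: √((-0.1687·111.32)² + (-0.4513·47.65)²) = √(352.676531 + 462.441155) = 28.5503 km
  3: √((-0.1969·111.32)² + (-2.2078·47.65)²) = √(480.438528 + 11067.391371) = 107.4608 km
  → nearest: 2 (28.5503 km)
S at 63.6015°N, 23.5298°W:
  1: √((1.0584·111.32)² + (0.5607·47.65)²) = √(13881.808778 + 713.817058) = 120.8124 km
  2: √((0.6079·111.32)² + (1.2851·47.65)²) = √(4579.422168 + 3749.727062) = 91.2642 km
  3: √((0.5797·111.32)² + (-0.4714·47.65)²) = √(4164.405353 + 504.550878) = 68.3298 km
  → nearest: 3 (68.3298 km)

P→2; Q→2; R→2; S→3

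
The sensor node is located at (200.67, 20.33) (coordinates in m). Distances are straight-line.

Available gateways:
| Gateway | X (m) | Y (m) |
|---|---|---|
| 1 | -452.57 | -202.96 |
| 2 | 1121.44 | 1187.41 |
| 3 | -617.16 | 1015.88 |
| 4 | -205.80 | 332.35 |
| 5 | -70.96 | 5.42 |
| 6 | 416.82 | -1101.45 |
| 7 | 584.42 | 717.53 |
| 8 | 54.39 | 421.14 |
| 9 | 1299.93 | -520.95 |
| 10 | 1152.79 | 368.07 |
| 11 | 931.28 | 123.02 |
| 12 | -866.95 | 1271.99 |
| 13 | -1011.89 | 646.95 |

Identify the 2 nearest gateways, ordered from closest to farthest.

Distances from (200.67, 20.33):
1: √((-653.24)² + (-223.29)²) = √(426722.4976 + 49858.4241) = 690.35 m
2: √((920.77)² + (1167.08)²) = √(847817.3929 + 1362075.7264) = 1486.57 m
3: √((-817.83)² + (995.55)²) = √(668845.9089 + 991119.8025) = 1288.40 m
4: √((-406.47)² + (312.02)²) = √(165217.8609 + 97356.4804) = 512.42 m
5: √((-271.63)² + (-14.91)²) = √(73782.8569 + 222.3081) = 272.04 m
6: √((216.15)² + (-1121.78)²) = √(46720.8225 + 1258390.3684) = 1142.41 m
7: √((383.75)² + (697.20)²) = √(147264.0625 + 486087.8400) = 795.83 m
8: √((-146.28)² + (400.81)²) = √(21397.8384 + 160648.6561) = 426.67 m
9: √((1099.26)² + (-541.28)²) = √(1208372.5476 + 292984.0384) = 1225.30 m
10: √((952.12)² + (347.74)²) = √(906532.4944 + 120923.1076) = 1013.63 m
11: √((730.61)² + (102.69)²) = √(533790.9721 + 10545.2361) = 737.79 m
12: √((-1067.62)² + (1251.66)²) = √(1139812.4644 + 1566652.7556) = 1645.13 m
13: √((-1212.56)² + (626.62)²) = √(1470301.7536 + 392652.6244) = 1364.90 m
Sorted: 5 (272.04 m) < 8 (426.67 m) < 4 (512.42 m) < 1 (690.35 m) < …

5, 8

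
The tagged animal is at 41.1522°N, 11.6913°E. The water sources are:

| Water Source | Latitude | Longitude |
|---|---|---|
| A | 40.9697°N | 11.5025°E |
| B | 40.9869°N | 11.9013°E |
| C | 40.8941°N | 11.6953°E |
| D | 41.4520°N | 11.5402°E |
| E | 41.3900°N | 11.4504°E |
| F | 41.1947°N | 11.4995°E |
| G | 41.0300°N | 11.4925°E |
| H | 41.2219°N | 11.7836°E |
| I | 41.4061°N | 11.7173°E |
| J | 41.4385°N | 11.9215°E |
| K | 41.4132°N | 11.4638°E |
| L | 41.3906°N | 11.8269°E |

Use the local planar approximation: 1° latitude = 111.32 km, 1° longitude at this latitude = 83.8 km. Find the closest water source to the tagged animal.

Distances from 41.1522°N, 11.6913°E:
A: √((-0.1825·111.32)² + (-0.1888·83.8)²) = √(412.735793 + 250.317964) = 25.7498 km
B: √((-0.1653·111.32)² + (0.2100·83.8)²) = √(338.604014 + 309.689604) = 25.4616 km
C: √((-0.2581·111.32)² + (0.0040·83.8)²) = √(825.510125 + 0.112359) = 28.7336 km
D: √((0.2998·111.32)² + (-0.1511·83.8)²) = √(1113.806255 + 160.330802) = 35.6951 km
E: √((0.2378·111.32)² + (-0.2409·83.8)²) = √(700.761278 + 407.531926) = 33.2910 km
F: √((0.0425·111.32)² + (-0.1918·83.8)²) = √(22.383307 + 258.336186) = 16.7547 km
G: √((-0.1222·111.32)² + (-0.1988·83.8)²) = √(185.049880 + 277.536941) = 21.5078 km
H: √((0.0697·111.32)² + (0.0923·83.8)²) = √(60.202143 + 59.826203) = 10.9557 km
I: √((0.2539·111.32)² + (0.0260·83.8)²) = √(798.862062 + 4.747169) = 28.3480 km
J: √((0.2863·111.32)² + (0.2302·83.8)²) = √(1015.755287 + 372.133421) = 37.2544 km
K: √((0.2610·111.32)² + (-0.2275·83.8)²) = √(844.165132 + 363.455160) = 34.7508 km
L: √((0.2384·111.32)² + (0.1356·83.8)²) = √(704.301961 + 129.124132) = 28.8691 km
Minimum: H at 10.9557 km.

H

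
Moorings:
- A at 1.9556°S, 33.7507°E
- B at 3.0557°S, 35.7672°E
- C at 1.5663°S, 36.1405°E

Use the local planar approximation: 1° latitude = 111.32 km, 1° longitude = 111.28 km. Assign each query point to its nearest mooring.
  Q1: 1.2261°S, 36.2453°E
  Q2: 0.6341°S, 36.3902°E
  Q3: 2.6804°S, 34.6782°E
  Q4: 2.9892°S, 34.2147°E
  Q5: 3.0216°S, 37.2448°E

Q1 at 1.2261°S, 36.2453°E:
  A: 289.2334 km
  B: 210.5053 km
  C: 39.6260 km
  → nearest: C (39.6260 km)
Q2 at 0.6341°S, 36.3902°E:
  A: 328.5037 km
  B: 278.3445 km
  C: 107.4282 km
  → nearest: C (107.4282 km)
Q3 at 2.6804°S, 34.6782°E:
  A: 131.0068 km
  B: 128.1834 km
  C: 204.5989 km
  → nearest: B (128.1834 km)
Q4 at 2.9892°S, 34.2147°E:
  A: 126.1148 km
  B: 172.9207 km
  C: 266.4873 km
  → nearest: A (126.1148 km)
Q5 at 3.0216°S, 37.2448°E:
  A: 406.5287 km
  B: 164.4711 km
  C: 203.3381 km
  → nearest: B (164.4711 km)

Q1→C; Q2→C; Q3→B; Q4→A; Q5→B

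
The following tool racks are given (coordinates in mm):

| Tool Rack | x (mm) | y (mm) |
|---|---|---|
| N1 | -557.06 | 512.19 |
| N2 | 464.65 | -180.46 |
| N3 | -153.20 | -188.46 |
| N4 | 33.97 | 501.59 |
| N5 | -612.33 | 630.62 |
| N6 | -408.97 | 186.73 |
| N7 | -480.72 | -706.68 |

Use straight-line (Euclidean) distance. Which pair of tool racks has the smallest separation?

Pairwise distances:
N1–N2: √((1021.71)² + (-692.65)²) = √(1043891.3241 + 479764.0225) = 1234.36 mm
N1–N3: √((403.86)² + (-700.65)²) = √(163102.8996 + 490910.4225) = 808.71 mm
N1–N4: √((591.03)² + (-10.60)²) = √(349316.4609 + 112.3600) = 591.13 mm
N1–N5: √((-55.27)² + (118.43)²) = √(3054.7729 + 14025.6649) = 130.69 mm
N1–N6: √((148.09)² + (-325.46)²) = √(21930.6481 + 105924.2116) = 357.57 mm
N1–N7: √((76.34)² + (-1218.87)²) = √(5827.7956 + 1485644.0769) = 1221.26 mm
N2–N3: √((-617.85)² + (-8.00)²) = √(381738.6225 + 64.0000) = 617.90 mm
N2–N4: √((-430.68)² + (682.05)²) = √(185485.2624 + 465192.2025) = 806.65 mm
N2–N5: √((-1076.98)² + (811.08)²) = √(1159885.9204 + 657850.7664) = 1348.23 mm
N2–N6: √((-873.62)² + (367.19)²) = √(763211.9044 + 134828.4961) = 947.65 mm
N2–N7: √((-945.37)² + (-526.22)²) = √(893724.4369 + 276907.4884) = 1081.96 mm
N3–N4: √((187.17)² + (690.05)²) = √(35032.6089 + 476169.0025) = 714.98 mm
N3–N5: √((-459.13)² + (819.08)²) = √(210800.3569 + 670892.0464) = 938.98 mm
N3–N6: √((-255.77)² + (375.19)²) = √(65418.2929 + 140767.5361) = 454.08 mm
N3–N7: √((-327.52)² + (-518.22)²) = √(107269.3504 + 268551.9684) = 613.04 mm
N4–N5: √((-646.30)² + (129.03)²) = √(417703.6900 + 16648.7409) = 659.05 mm
N4–N6: √((-442.94)² + (-314.86)²) = √(196195.8436 + 99136.8196) = 543.45 mm
N4–N7: √((-514.69)² + (-1208.27)²) = √(264905.7961 + 1459916.3929) = 1313.32 mm
N5–N6: √((203.36)² + (-443.89)²) = √(41355.2896 + 197038.3321) = 488.26 mm
N5–N7: √((131.61)² + (-1337.30)²) = √(17321.1921 + 1788371.2900) = 1343.76 mm
N6–N7: √((-71.75)² + (-893.41)²) = √(5148.0625 + 798181.4281) = 896.29 mm
Closest pair: N1–N5 at 130.69 mm.

N1 and N5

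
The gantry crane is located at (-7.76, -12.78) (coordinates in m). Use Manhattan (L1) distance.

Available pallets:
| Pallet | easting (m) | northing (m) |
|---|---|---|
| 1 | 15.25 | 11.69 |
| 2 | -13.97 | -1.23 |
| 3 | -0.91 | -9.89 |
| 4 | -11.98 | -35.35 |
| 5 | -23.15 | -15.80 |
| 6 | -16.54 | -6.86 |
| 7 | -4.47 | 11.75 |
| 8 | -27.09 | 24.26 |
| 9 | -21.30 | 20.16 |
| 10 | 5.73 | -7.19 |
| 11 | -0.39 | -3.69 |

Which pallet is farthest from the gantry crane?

Distances from (-7.76, -12.78):
1: 47.48 m
2: 17.76 m
3: 9.74 m
4: 26.79 m
5: 18.41 m
6: 14.70 m
7: 27.82 m
8: 56.37 m
9: 46.48 m
10: 19.08 m
11: 16.46 m
Maximum: 8 at 56.37 m.

8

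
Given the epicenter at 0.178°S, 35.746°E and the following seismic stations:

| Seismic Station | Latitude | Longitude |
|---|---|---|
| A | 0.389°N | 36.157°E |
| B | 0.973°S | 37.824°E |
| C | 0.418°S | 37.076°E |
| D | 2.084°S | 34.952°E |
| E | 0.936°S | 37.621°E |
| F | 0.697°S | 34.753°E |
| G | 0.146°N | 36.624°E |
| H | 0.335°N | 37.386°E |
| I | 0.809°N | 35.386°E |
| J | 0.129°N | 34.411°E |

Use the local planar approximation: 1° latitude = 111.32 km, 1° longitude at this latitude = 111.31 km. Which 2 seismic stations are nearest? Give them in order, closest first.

Distances from 0.178°S, 35.746°E:
A: √((0.567·111.32)² + (0.411·111.31)²) = √(3983.93747 + 2092.91702) = 77.954 km
B: √((-0.795·111.32)² + (2.078·111.31)²) = √(7832.14380 + 53500.69847) = 247.655 km
C: √((-0.240·111.32)² + (1.330·111.31)²) = √(713.78740 + 21916.52259) = 150.434 km
D: √((-1.906·111.32)² + (-0.794·111.31)²) = √(45018.62103 + 7811.04915) = 229.847 km
E: √((-0.758·111.32)² + (1.875·111.31)²) = √(7120.07891 + 43558.29879) = 225.119 km
F: √((-0.519·111.32)² + (-0.993·111.31)²) = √(3337.95987 + 12217.06438) = 124.720 km
G: √((0.324·111.32)² + (0.878·111.31)²) = √(1300.87754 + 9551.18808) = 104.173 km
H: √((0.513·111.32)² + (1.640·111.31)²) = √(3261.22772 + 33323.91834) = 191.272 km
I: √((0.987·111.32)² + (-0.360·111.31)²) = √(12072.04097 + 1605.73313) = 116.952 km
J: √((0.307·111.32)² + (-1.335·111.31)²) = √(1167.94703 + 22081.61822) = 152.478 km
Sorted: A (77.954 km) < G (104.173 km) < I (116.952 km) < F (124.720 km) < …

A, G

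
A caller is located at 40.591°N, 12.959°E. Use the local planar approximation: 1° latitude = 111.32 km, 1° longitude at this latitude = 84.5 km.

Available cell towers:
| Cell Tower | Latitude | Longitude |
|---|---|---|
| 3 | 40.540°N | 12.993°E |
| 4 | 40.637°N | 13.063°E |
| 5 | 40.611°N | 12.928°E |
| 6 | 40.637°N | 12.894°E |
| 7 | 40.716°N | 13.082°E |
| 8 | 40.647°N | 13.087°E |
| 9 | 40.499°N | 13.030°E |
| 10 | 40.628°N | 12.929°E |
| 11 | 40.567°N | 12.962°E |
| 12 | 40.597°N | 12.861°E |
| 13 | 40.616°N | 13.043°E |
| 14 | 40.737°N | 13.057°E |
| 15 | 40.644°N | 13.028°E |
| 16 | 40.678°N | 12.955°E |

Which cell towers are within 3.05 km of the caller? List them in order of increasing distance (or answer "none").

Distances from 40.591°N, 12.959°E:
3: √((-0.051·111.32)² + (0.034·84.5)²) = √(32.23196 + 8.25413) = 6.363 km
4: √((0.046·111.32)² + (0.104·84.5)²) = √(26.22177 + 77.22894) = 10.171 km
5: √((0.020·111.32)² + (-0.031·84.5)²) = √(4.95686 + 6.86178) = 3.438 km
6: √((0.046·111.32)² + (-0.065·84.5)²) = √(26.22177 + 30.16756) = 7.509 km
7: √((0.125·111.32)² + (0.123·84.5)²) = √(193.62722 + 108.02484) = 17.368 km
8: √((0.056·111.32)² + (0.128·84.5)²) = √(38.86176 + 116.98586) = 12.484 km
9: √((-0.092·111.32)² + (0.071·84.5)²) = √(104.88709 + 35.99400) = 11.869 km
10: √((0.037·111.32)² + (-0.030·84.5)²) = √(16.96484 + 6.42622) = 4.836 km
11: √((-0.024·111.32)² + (0.003·84.5)²) = √(7.13787 + 0.06426) = 2.684 km
12: √((0.006·111.32)² + (-0.098·84.5)²) = √(0.44612 + 68.57496) = 8.308 km
13: √((0.025·111.32)² + (0.084·84.5)²) = √(7.74509 + 50.38160) = 7.624 km
14: √((0.146·111.32)² + (0.098·84.5)²) = √(264.15091 + 68.57496) = 18.241 km
15: √((0.053·111.32)² + (0.069·84.5)²) = √(34.80953 + 33.99473) = 8.295 km
16: √((0.087·111.32)² + (-0.004·84.5)²) = √(93.79613 + 0.11424) = 9.691 km
Threshold 3.05 km: 11 (2.684 km) is within range.

11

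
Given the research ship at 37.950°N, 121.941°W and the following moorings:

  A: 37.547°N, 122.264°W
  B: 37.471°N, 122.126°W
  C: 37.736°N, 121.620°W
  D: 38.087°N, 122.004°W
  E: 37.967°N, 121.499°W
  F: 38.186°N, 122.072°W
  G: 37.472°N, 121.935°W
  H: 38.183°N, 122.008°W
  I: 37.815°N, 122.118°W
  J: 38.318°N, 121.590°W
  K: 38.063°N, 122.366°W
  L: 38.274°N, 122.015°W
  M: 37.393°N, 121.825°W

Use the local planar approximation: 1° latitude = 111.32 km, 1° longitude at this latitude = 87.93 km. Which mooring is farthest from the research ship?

Distances from 37.950°N, 121.941°W:
A: 53.096 km
B: 55.748 km
C: 36.935 km
D: 16.226 km
E: 38.911 km
F: 28.686 km
G: 53.214 km
H: 26.598 km
I: 21.635 km
J: 51.291 km
K: 39.431 km
L: 36.650 km
M: 62.839 km
Maximum: M at 62.839 km.

M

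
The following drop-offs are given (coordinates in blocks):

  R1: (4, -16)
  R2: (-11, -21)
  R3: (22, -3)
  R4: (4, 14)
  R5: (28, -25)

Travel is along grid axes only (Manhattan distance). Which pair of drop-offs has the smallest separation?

Pairwise distances:
R1–R2: |-15| + |-5| = 15 + 5 = 20 blocks
R3–R5: |6| + |-22| = 6 + 22 = 28 blocks
R1–R4: |0| + |30| = 0 + 30 = 30 blocks
R1–R3: |18| + |13| = 18 + 13 = 31 blocks
R1–R5: |24| + |-9| = 24 + 9 = 33 blocks
R3–R4: |-18| + |17| = 18 + 17 = 35 blocks
R2–R5: |39| + |-4| = 39 + 4 = 43 blocks
R2–R4: |15| + |35| = 15 + 35 = 50 blocks
R2–R3: |33| + |18| = 33 + 18 = 51 blocks
R4–R5: |24| + |-39| = 24 + 39 = 63 blocks
Closest pair: R1–R2 at 20 blocks.

R1 and R2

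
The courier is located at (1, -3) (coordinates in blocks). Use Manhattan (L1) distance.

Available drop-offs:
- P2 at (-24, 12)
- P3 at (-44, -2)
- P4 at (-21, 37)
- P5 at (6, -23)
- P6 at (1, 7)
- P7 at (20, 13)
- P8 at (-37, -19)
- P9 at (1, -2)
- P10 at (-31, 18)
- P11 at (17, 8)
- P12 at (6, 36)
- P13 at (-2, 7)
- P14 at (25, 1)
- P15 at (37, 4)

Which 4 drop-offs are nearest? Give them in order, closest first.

Distances from (1, -3):
P2: |-25| + |15| = 25 + 15 = 40 blocks
P3: |-45| + |1| = 45 + 1 = 46 blocks
P4: |-22| + |40| = 22 + 40 = 62 blocks
P5: |5| + |-20| = 5 + 20 = 25 blocks
P6: |0| + |10| = 0 + 10 = 10 blocks
P7: |19| + |16| = 19 + 16 = 35 blocks
P8: |-38| + |-16| = 38 + 16 = 54 blocks
P9: |0| + |1| = 0 + 1 = 1 blocks
P10: |-32| + |21| = 32 + 21 = 53 blocks
P11: |16| + |11| = 16 + 11 = 27 blocks
P12: |5| + |39| = 5 + 39 = 44 blocks
P13: |-3| + |10| = 3 + 10 = 13 blocks
P14: |24| + |4| = 24 + 4 = 28 blocks
P15: |36| + |7| = 36 + 7 = 43 blocks
Sorted: P9 (1 blocks) < P6 (10 blocks) < P13 (13 blocks) < P5 (25 blocks) < P11 (27 blocks) < P14 (28 blocks) < …

P9, P6, P13, P5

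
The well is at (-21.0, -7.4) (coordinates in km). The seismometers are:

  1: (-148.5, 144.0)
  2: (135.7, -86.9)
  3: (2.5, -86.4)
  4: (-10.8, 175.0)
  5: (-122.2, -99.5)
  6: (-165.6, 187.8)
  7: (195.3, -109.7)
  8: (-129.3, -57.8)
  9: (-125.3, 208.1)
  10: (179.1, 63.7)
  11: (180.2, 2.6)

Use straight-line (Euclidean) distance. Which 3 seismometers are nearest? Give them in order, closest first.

3, 8, 5

Distances from (-21.0, -7.4):
1: √((-127.5)² + (151.4)²) = √(16256.250 + 22921.960) = 197.9 km
2: √((156.7)² + (-79.5)²) = √(24554.890 + 6320.250) = 175.7 km
3: √((23.5)² + (-79.0)²) = √(552.250 + 6241.000) = 82.4 km
4: √((10.2)² + (182.4)²) = √(104.040 + 33269.760) = 182.7 km
5: √((-101.2)² + (-92.1)²) = √(10241.440 + 8482.410) = 136.8 km
6: √((-144.6)² + (195.2)²) = √(20909.160 + 38103.040) = 242.9 km
7: √((216.3)² + (-102.3)²) = √(46785.690 + 10465.290) = 239.3 km
8: √((-108.3)² + (-50.4)²) = √(11728.890 + 2540.160) = 119.5 km
9: √((-104.3)² + (215.5)²) = √(10878.490 + 46440.250) = 239.4 km
10: √((200.1)² + (71.1)²) = √(40040.010 + 5055.210) = 212.4 km
11: √((201.2)² + (10.0)²) = √(40481.440 + 100.000) = 201.4 km
Sorted: 3 (82.4 km) < 8 (119.5 km) < 5 (136.8 km) < 2 (175.7 km) < 4 (182.7 km) < …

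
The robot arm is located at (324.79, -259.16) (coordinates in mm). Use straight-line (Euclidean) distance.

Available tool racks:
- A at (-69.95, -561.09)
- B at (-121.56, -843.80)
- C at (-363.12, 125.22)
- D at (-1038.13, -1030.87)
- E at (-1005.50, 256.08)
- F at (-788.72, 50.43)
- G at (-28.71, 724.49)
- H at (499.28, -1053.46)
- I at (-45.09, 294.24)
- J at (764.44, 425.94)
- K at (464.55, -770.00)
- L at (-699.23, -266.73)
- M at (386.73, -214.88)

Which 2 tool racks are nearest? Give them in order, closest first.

M, A

Distances from (324.79, -259.16):
A: 496.97 mm
B: 735.55 mm
C: 788.02 mm
D: 1566.23 mm
E: 1426.58 mm
F: 1155.75 mm
G: 1045.24 mm
H: 813.24 mm
I: 665.63 mm
J: 814.04 mm
K: 529.61 mm
L: 1024.05 mm
M: 76.14 mm
Sorted: M (76.14 mm) < A (496.97 mm) < K (529.61 mm) < I (665.63 mm) < …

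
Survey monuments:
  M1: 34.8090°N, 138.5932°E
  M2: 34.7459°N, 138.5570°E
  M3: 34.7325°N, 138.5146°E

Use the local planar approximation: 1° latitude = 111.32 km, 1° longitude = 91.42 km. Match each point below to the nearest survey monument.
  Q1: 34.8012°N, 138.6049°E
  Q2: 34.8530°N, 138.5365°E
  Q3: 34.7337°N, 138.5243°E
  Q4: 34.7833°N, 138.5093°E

Q1 at 34.8012°N, 138.6049°E:
  M1: 1.3777 km
  M2: 7.5546 km
  M3: 11.2533 km
  → nearest: M1 (1.3777 km)
Q2 at 34.8530°N, 138.5365°E:
  M1: 7.1316 km
  M2: 12.0688 km
  M3: 13.5626 km
  → nearest: M1 (7.1316 km)
Q3 at 34.7337°N, 138.5243°E:
  M1: 10.4852 km
  M2: 3.2835 km
  M3: 0.8968 km
  → nearest: M3 (0.8968 km)
Q4 at 34.7833°N, 138.5093°E:
  M1: 8.1863 km
  M2: 6.0291 km
  M3: 5.6758 km
  → nearest: M3 (5.6758 km)

Q1→M1; Q2→M1; Q3→M3; Q4→M3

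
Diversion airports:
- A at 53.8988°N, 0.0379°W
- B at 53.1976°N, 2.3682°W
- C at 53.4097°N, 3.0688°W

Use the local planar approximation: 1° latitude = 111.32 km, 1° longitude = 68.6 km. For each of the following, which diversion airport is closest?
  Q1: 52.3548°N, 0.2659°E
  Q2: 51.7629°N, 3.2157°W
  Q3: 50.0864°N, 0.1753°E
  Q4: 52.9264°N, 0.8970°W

Q1→A; Q2→B; Q3→B; Q4→B

Q1 at 52.3548°N, 0.2659°E:
  A: 173.1370 km
  B: 203.6038 km
  C: 257.1410 km
  → nearest: A (173.1370 km)
Q2 at 51.7629°N, 3.2157°W:
  A: 322.5779 km
  B: 169.9636 km
  C: 183.5985 km
  → nearest: B (169.9636 km)
Q3 at 50.0864°N, 0.1753°E:
  A: 424.6483 km
  B: 387.8083 km
  C: 431.7282 km
  → nearest: B (387.8083 km)
Q4 at 52.9264°N, 0.8970°W:
  A: 123.2509 km
  B: 105.3430 km
  C: 158.4021 km
  → nearest: B (105.3430 km)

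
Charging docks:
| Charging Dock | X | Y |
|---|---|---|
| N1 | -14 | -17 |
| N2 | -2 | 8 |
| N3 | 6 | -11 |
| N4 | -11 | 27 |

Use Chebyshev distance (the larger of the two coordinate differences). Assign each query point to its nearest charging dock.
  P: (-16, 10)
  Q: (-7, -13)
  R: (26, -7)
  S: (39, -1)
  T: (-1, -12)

P→N2; Q→N1; R→N3; S→N3; T→N3

P at (-16, 10):
  N1: max(|2|, |-27|) = 27
  N2: max(|14|, |-2|) = 14
  N3: max(|22|, |-21|) = 22
  N4: max(|5|, |17|) = 17
  → nearest: N2 (14)
Q at (-7, -13):
  N1: max(|-7|, |-4|) = 7
  N2: max(|5|, |21|) = 21
  N3: max(|13|, |2|) = 13
  N4: max(|-4|, |40|) = 40
  → nearest: N1 (7)
R at (26, -7):
  N1: max(|-40|, |-10|) = 40
  N2: max(|-28|, |15|) = 28
  N3: max(|-20|, |-4|) = 20
  N4: max(|-37|, |34|) = 37
  → nearest: N3 (20)
S at (39, -1):
  N1: max(|-53|, |-16|) = 53
  N2: max(|-41|, |9|) = 41
  N3: max(|-33|, |-10|) = 33
  N4: max(|-50|, |28|) = 50
  → nearest: N3 (33)
T at (-1, -12):
  N1: max(|-13|, |-5|) = 13
  N2: max(|-1|, |20|) = 20
  N3: max(|7|, |1|) = 7
  N4: max(|-10|, |39|) = 39
  → nearest: N3 (7)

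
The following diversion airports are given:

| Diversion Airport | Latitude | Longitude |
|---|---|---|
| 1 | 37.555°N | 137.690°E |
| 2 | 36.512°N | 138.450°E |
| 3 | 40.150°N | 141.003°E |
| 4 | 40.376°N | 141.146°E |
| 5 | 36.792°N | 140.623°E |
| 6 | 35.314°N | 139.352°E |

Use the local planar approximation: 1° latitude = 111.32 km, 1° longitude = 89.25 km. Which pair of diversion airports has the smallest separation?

3 and 4

Pairwise distances:
1–2: √((-1.043·111.32)² + (0.760·89.25)²) = √(13480.77972 + 4600.90890) = 134.468 km
1–3: √((2.595·111.32)² + (3.313·89.25)²) = √(83448.99673 + 87429.76707) = 413.375 km
1–4: √((2.821·111.32)² + (3.456·89.25)²) = √(98617.17730 + 95140.16870) = 440.179 km
1–5: √((-0.763·111.32)² + (2.933·89.25)²) = √(7214.32115 + 68523.66379) = 275.205 km
1–6: √((-2.241·111.32)² + (1.662·89.25)²) = √(62234.34290 + 22002.82722) = 290.236 km
2–3: √((3.638·111.32)² + (2.553·89.25)²) = √(164010.54992 + 51918.01495) = 464.681 km
2–4: √((3.864·111.32)² + (2.696·89.25)²) = √(185020.83253 + 57897.02192) = 492.867 km
2–5: √((0.280·111.32)² + (2.173·89.25)²) = √(971.54396 + 37612.82057) = 196.429 km
2–6: √((-1.198·111.32)² + (0.902·89.25)²) = √(17785.25234 + 6480.81351) = 155.776 km
3–4: √((0.226·111.32)² + (0.143·89.25)²) = √(632.94107 + 162.88779) = 28.210 km
3–5: √((-3.358·111.32)² + (-0.380·89.25)²) = √(139735.83001 + 1150.22722) = 375.348 km
3–6: √((-4.836·111.32)² + (-1.651·89.25)²) = √(289813.74553 + 21712.53823) = 558.145 km
4–5: √((-3.584·111.32)² + (-0.523·89.25)²) = √(159177.76309 + 2178.81235) = 401.692 km
4–6: √((-5.062·111.32)² + (-1.794·89.25)²) = √(317534.32368 + 25636.65311) = 585.808 km
5–6: √((-1.478·111.32)² + (-1.271·89.25)²) = √(27070.43680 + 12867.89625) = 199.846 km
Closest pair: 3–4 at 28.210 km.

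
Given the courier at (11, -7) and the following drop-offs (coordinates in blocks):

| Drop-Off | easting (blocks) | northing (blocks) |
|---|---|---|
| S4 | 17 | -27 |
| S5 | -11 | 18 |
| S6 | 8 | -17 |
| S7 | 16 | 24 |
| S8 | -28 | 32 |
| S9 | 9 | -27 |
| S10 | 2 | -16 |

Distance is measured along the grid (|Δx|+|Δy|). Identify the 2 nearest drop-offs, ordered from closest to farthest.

S6, S10

Distances from (11, -7):
S4: 26 blocks
S5: 47 blocks
S6: 13 blocks
S7: 36 blocks
S8: 78 blocks
S9: 22 blocks
S10: 18 blocks
Sorted: S6 (13 blocks) < S10 (18 blocks) < S9 (22 blocks) < S4 (26 blocks) < …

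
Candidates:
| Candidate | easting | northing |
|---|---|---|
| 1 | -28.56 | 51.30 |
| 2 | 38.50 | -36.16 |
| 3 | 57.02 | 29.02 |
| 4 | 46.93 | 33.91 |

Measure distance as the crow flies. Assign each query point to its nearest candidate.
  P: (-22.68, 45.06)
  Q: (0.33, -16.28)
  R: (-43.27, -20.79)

P→1; Q→2; R→1

P at (-22.68, 45.06):
  1: √((-5.88)² + (6.24)²) = √(34.5744 + 38.9376) = 8.57
  2: √((61.18)² + (-81.22)²) = √(3742.9924 + 6596.6884) = 101.68
  3: √((79.70)² + (-16.04)²) = √(6352.0900 + 257.2816) = 81.30
  4: √((69.61)² + (-11.15)²) = √(4845.5521 + 124.3225) = 70.50
  → nearest: 1 (8.57)
Q at (0.33, -16.28):
  1: √((-28.89)² + (67.58)²) = √(834.6321 + 4567.0564) = 73.50
  2: √((38.17)² + (-19.88)²) = √(1456.9489 + 395.2144) = 43.04
  3: √((56.69)² + (45.30)²) = √(3213.7561 + 2052.0900) = 72.57
  4: √((46.60)² + (50.19)²) = √(2171.5600 + 2519.0361) = 68.49
  → nearest: 2 (43.04)
R at (-43.27, -20.79):
  1: √((14.71)² + (72.09)²) = √(216.3841 + 5196.9681) = 73.58
  2: √((81.77)² + (-15.37)²) = √(6686.3329 + 236.2369) = 83.20
  3: √((100.29)² + (49.81)²) = √(10058.0841 + 2481.0361) = 111.98
  4: √((90.20)² + (54.70)²) = √(8136.0400 + 2992.0900) = 105.49
  → nearest: 1 (73.58)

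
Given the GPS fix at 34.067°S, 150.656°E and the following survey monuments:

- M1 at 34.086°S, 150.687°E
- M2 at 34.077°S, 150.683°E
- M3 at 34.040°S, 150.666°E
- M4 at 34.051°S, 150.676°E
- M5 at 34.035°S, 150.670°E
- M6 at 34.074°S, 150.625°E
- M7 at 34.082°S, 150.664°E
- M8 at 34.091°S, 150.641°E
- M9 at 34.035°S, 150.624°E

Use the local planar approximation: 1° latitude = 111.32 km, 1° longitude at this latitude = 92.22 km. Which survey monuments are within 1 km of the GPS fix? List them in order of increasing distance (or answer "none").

none

Distances from 34.067°S, 150.656°E:
M1: √((-0.019·111.32)² + (0.031·92.22)²) = √(4.47356 + 8.17285) = 3.556 km
M2: √((-0.010·111.32)² + (0.027·92.22)²) = √(1.23921 + 6.19980) = 2.727 km
M3: √((0.027·111.32)² + (0.010·92.22)²) = √(9.03387 + 0.85045) = 3.144 km
M4: √((0.016·111.32)² + (0.020·92.22)²) = √(3.17239 + 3.40181) = 2.564 km
M5: √((0.032·111.32)² + (0.014·92.22)²) = √(12.68955 + 1.66689) = 3.789 km
M6: √((-0.007·111.32)² + (-0.031·92.22)²) = √(0.60721 + 8.17285) = 2.963 km
M7: √((-0.015·111.32)² + (0.008·92.22)²) = √(2.78823 + 0.54429) = 1.826 km
M8: √((-0.024·111.32)² + (-0.015·92.22)²) = √(7.13787 + 1.91352) = 3.009 km
M9: √((0.032·111.32)² + (-0.032·92.22)²) = √(12.68955 + 8.70864) = 4.626 km
Threshold 1 km: none within range.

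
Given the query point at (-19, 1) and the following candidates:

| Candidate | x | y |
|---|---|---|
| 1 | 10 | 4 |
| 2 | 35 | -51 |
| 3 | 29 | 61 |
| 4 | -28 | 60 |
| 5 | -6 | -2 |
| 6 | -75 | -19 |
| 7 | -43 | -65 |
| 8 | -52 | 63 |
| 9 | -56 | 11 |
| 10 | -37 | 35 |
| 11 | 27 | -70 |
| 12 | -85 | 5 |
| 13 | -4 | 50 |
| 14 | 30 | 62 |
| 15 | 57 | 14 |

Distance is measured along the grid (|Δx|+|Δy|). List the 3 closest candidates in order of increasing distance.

5, 1, 9

Distances from (-19, 1):
1: |29| + |3| = 29 + 3 = 32
2: |54| + |-52| = 54 + 52 = 106
3: |48| + |60| = 48 + 60 = 108
4: |-9| + |59| = 9 + 59 = 68
5: |13| + |-3| = 13 + 3 = 16
6: |-56| + |-20| = 56 + 20 = 76
7: |-24| + |-66| = 24 + 66 = 90
8: |-33| + |62| = 33 + 62 = 95
9: |-37| + |10| = 37 + 10 = 47
10: |-18| + |34| = 18 + 34 = 52
11: |46| + |-71| = 46 + 71 = 117
12: |-66| + |4| = 66 + 4 = 70
13: |15| + |49| = 15 + 49 = 64
14: |49| + |61| = 49 + 61 = 110
15: |76| + |13| = 76 + 13 = 89
Sorted: 5 (16) < 1 (32) < 9 (47) < 10 (52) < 13 (64) < …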